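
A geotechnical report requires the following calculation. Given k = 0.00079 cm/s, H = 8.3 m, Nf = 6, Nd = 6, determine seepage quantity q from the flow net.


Result: 6.557e-05 m^3/s per m

Derivation:
Convert k to m/s for unit consistency with H:
k = 0.00079 cm/s = 0.00079 / 100 m/s = 7.9e-06 m/s
Using q = k * H * Nf / Nd
Nf / Nd = 6 / 6 = 1.0
q = 7.9e-06 * 8.3 * 1.0
q = 6.557e-05 m^3/s per m


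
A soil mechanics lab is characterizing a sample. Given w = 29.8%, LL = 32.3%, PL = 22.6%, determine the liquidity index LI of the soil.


First compute the plasticity index:
PI = LL - PL = 32.3 - 22.6 = 9.7
Then compute the liquidity index:
LI = (w - PL) / PI
LI = (29.8 - 22.6) / 9.7
LI = 0.742


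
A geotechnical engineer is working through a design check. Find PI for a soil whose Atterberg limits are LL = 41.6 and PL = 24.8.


Result: 16.8

Derivation:
Using PI = LL - PL
PI = 41.6 - 24.8
PI = 16.8


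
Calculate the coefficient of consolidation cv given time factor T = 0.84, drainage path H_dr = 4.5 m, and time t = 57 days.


Result: 0.29842 m^2/day

Derivation:
Using cv = T * H_dr^2 / t
H_dr^2 = 4.5^2 = 20.25
cv = 0.84 * 20.25 / 57
cv = 0.29842 m^2/day


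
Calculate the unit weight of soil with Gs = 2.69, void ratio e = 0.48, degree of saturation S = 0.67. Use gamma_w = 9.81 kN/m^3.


Using gamma = gamma_w * (Gs + S*e) / (1 + e)
Numerator: Gs + S*e = 2.69 + 0.67*0.48 = 3.0116
Denominator: 1 + e = 1 + 0.48 = 1.48
gamma = 9.81 * 3.0116 / 1.48
gamma = 19.962 kN/m^3


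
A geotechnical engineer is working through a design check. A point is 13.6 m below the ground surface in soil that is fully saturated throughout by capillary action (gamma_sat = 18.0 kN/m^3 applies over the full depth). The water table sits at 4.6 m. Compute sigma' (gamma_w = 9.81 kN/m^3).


Result: 156.51 kPa

Derivation:
Total stress = gamma_sat * depth
sigma = 18.0 * 13.6 = 244.8 kPa
Pore water pressure u = gamma_w * (depth - d_wt)
u = 9.81 * (13.6 - 4.6) = 88.29 kPa
Effective stress = sigma - u
sigma' = 244.8 - 88.29 = 156.51 kPa


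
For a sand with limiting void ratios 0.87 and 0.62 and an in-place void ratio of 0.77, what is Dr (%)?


Result: 40.0 %

Derivation:
Using Dr = (e_max - e) / (e_max - e_min) * 100
e_max - e = 0.87 - 0.77 = 0.1
e_max - e_min = 0.87 - 0.62 = 0.25
Dr = 0.1 / 0.25 * 100
Dr = 40.0 %


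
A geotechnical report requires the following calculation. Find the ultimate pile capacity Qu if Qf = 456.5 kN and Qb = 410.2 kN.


Using Qu = Qf + Qb
Qu = 456.5 + 410.2
Qu = 866.7 kN


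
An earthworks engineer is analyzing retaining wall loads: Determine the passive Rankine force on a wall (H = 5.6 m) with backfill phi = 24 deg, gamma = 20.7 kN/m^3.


Result: 769.63 kN/m

Derivation:
Compute passive earth pressure coefficient:
Kp = tan^2(45 + phi/2) = tan^2(57.0) = 2.371184
Compute passive force:
Pp = 0.5 * Kp * gamma * H^2
Pp = 0.5 * 2.371184 * 20.7 * 5.6^2
Pp = 769.63 kN/m


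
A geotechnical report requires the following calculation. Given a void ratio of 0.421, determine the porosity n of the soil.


Using the relation n = e / (1 + e)
n = 0.421 / (1 + 0.421)
n = 0.421 / 1.421
n = 0.2963


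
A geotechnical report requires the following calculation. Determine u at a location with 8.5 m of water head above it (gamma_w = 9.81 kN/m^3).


Using u = gamma_w * h_w
u = 9.81 * 8.5
u = 83.39 kPa


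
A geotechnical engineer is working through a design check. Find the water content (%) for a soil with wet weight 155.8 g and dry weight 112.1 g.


Using w = (m_wet - m_dry) / m_dry * 100
m_wet - m_dry = 155.8 - 112.1 = 43.7 g
w = 43.7 / 112.1 * 100
w = 38.98 %


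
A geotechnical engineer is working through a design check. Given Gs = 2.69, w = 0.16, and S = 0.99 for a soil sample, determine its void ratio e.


Result: 0.4347

Derivation:
Using the relation e = Gs * w / S
e = 2.69 * 0.16 / 0.99
e = 0.4347


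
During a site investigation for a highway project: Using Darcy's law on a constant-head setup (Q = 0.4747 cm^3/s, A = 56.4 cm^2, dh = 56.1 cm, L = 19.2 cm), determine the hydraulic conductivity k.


Compute hydraulic gradient:
i = dh / L = 56.1 / 19.2 = 2.92188
Then apply Darcy's law:
k = Q / (A * i)
k = 0.4747 / (56.4 * 2.92188)
k = 0.4747 / 164.794
k = 0.002881 cm/s


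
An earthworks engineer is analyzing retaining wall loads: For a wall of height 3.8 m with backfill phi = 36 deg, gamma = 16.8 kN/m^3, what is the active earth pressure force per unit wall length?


Compute active earth pressure coefficient:
Ka = tan^2(45 - phi/2) = tan^2(27.0) = 0.259616
Compute active force:
Pa = 0.5 * Ka * gamma * H^2
Pa = 0.5 * 0.259616 * 16.8 * 3.8^2
Pa = 31.49 kN/m


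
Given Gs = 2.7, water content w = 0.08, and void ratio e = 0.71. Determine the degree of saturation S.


Using S = Gs * w / e
S = 2.7 * 0.08 / 0.71
S = 0.3042


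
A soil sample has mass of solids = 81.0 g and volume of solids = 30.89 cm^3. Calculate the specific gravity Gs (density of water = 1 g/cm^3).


Using Gs = m_s / (V_s * rho_w)
Since rho_w = 1 g/cm^3:
Gs = 81.0 / 30.89
Gs = 2.622


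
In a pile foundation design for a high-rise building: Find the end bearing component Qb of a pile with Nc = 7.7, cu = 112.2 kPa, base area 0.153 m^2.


Result: 132.18 kN

Derivation:
Using Qb = Nc * cu * Ab
Qb = 7.7 * 112.2 * 0.153
Qb = 132.18 kN


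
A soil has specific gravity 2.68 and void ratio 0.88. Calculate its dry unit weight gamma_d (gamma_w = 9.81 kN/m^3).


Using gamma_d = Gs * gamma_w / (1 + e)
gamma_d = 2.68 * 9.81 / (1 + 0.88)
gamma_d = 2.68 * 9.81 / 1.88
gamma_d = 13.984 kN/m^3


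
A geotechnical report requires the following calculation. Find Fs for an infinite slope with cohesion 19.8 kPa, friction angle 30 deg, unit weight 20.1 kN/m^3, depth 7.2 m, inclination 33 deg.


Using Fs = c / (gamma*H*sin(beta)*cos(beta)) + tan(phi)/tan(beta)
Cohesion contribution = 19.8 / (20.1*7.2*sin(33)*cos(33))
Cohesion contribution = 0.299527
Friction contribution = tan(30)/tan(33) = 0.889041
Fs = 0.299527 + 0.889041
Fs = 1.189


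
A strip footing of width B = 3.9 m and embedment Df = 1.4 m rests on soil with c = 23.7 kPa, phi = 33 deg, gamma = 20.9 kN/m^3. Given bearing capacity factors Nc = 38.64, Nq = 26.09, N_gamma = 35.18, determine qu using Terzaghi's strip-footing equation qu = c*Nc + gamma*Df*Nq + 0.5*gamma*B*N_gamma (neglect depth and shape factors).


Result: 3112.92 kPa

Derivation:
Compute qu = c*Nc + gamma*Df*Nq + 0.5*gamma*B*N_gamma
Term 1: 23.7 * 38.64 = 915.768
Term 2: 20.9 * 1.4 * 26.09 = 763.3934
Term 3: 0.5 * 20.9 * 3.9 * 35.18 = 1433.7609
qu = 915.768 + 763.3934 + 1433.7609
qu = 3112.92 kPa


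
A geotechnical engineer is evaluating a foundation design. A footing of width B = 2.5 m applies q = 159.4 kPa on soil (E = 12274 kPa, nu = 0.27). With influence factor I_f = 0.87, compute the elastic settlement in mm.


Result: 26.187 mm

Derivation:
Using Se = q * B * (1 - nu^2) * I_f / E
1 - nu^2 = 1 - 0.27^2 = 0.9271
Se = 159.4 * 2.5 * 0.9271 * 0.87 / 12274
Se = 0.026187 m
Convert to mm: Se = 0.026187 * 1000 = 26.187 mm


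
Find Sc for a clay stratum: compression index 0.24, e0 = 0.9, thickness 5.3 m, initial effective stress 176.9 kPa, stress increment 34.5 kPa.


Result: 0.0518 m

Derivation:
Using Sc = Cc * H / (1 + e0) * log10((sigma0 + delta_sigma) / sigma0)
Stress ratio = (176.9 + 34.5) / 176.9 = 1.19503
log10(1.19503) = 0.0773772
Cc * H / (1 + e0) = 0.24 * 5.3 / (1 + 0.9) = 0.669474
Sc = 0.669474 * 0.0773772
Sc = 0.0518 m


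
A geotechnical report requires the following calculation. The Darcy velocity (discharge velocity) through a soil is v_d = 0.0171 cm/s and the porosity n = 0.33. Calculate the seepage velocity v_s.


Result: 0.05182 cm/s

Derivation:
Using v_s = v_d / n
v_s = 0.0171 / 0.33
v_s = 0.05182 cm/s


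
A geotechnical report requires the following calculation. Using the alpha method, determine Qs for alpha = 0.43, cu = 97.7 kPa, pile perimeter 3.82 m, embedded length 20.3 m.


Using Qs = alpha * cu * perimeter * L
Qs = 0.43 * 97.7 * 3.82 * 20.3
Qs = 3257.79 kN


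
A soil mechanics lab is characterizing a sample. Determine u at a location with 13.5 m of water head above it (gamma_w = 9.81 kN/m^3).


Using u = gamma_w * h_w
u = 9.81 * 13.5
u = 132.44 kPa


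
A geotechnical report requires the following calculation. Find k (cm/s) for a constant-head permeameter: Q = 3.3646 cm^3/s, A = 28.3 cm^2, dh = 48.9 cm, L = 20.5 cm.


Compute hydraulic gradient:
i = dh / L = 48.9 / 20.5 = 2.38537
Then apply Darcy's law:
k = Q / (A * i)
k = 3.3646 / (28.3 * 2.38537)
k = 3.3646 / 67.5059
k = 0.049842 cm/s


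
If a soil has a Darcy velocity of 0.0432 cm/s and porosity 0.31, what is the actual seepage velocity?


Result: 0.13935 cm/s

Derivation:
Using v_s = v_d / n
v_s = 0.0432 / 0.31
v_s = 0.13935 cm/s


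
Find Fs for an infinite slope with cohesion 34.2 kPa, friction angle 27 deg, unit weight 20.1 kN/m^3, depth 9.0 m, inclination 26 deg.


Result: 1.525

Derivation:
Using Fs = c / (gamma*H*sin(beta)*cos(beta)) + tan(phi)/tan(beta)
Cohesion contribution = 34.2 / (20.1*9.0*sin(26)*cos(26))
Cohesion contribution = 0.479828
Friction contribution = tan(27)/tan(26) = 1.04468
Fs = 0.479828 + 1.04468
Fs = 1.525


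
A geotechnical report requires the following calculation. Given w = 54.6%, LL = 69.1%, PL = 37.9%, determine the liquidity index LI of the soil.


Result: 0.535

Derivation:
First compute the plasticity index:
PI = LL - PL = 69.1 - 37.9 = 31.2
Then compute the liquidity index:
LI = (w - PL) / PI
LI = (54.6 - 37.9) / 31.2
LI = 0.535


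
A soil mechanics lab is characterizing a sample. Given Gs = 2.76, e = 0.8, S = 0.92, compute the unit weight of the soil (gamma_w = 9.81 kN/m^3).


Result: 19.053 kN/m^3

Derivation:
Using gamma = gamma_w * (Gs + S*e) / (1 + e)
Numerator: Gs + S*e = 2.76 + 0.92*0.8 = 3.496
Denominator: 1 + e = 1 + 0.8 = 1.8
gamma = 9.81 * 3.496 / 1.8
gamma = 19.053 kN/m^3


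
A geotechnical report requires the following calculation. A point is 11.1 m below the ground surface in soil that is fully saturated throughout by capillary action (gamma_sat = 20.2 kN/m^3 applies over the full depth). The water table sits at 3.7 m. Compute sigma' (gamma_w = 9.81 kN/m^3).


Total stress = gamma_sat * depth
sigma = 20.2 * 11.1 = 224.22 kPa
Pore water pressure u = gamma_w * (depth - d_wt)
u = 9.81 * (11.1 - 3.7) = 72.594 kPa
Effective stress = sigma - u
sigma' = 224.22 - 72.594 = 151.63 kPa


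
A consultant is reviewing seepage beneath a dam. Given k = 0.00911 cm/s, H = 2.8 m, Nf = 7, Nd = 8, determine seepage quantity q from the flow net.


Result: 0.0002232 m^3/s per m

Derivation:
Convert k to m/s for unit consistency with H:
k = 0.00911 cm/s = 0.00911 / 100 m/s = 9.11e-05 m/s
Using q = k * H * Nf / Nd
Nf / Nd = 7 / 8 = 0.875
q = 9.11e-05 * 2.8 * 0.875
q = 0.0002232 m^3/s per m


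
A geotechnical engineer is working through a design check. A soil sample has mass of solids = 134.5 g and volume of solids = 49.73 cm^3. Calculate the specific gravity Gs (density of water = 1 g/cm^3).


Using Gs = m_s / (V_s * rho_w)
Since rho_w = 1 g/cm^3:
Gs = 134.5 / 49.73
Gs = 2.705


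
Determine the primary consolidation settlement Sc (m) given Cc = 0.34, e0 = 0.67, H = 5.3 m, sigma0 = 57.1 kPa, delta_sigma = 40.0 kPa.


Using Sc = Cc * H / (1 + e0) * log10((sigma0 + delta_sigma) / sigma0)
Stress ratio = (57.1 + 40.0) / 57.1 = 1.70053
log10(1.70053) = 0.230583
Cc * H / (1 + e0) = 0.34 * 5.3 / (1 + 0.67) = 1.07904
Sc = 1.07904 * 0.230583
Sc = 0.2488 m


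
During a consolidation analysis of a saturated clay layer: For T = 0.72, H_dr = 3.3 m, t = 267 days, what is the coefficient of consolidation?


Result: 0.02937 m^2/day

Derivation:
Using cv = T * H_dr^2 / t
H_dr^2 = 3.3^2 = 10.89
cv = 0.72 * 10.89 / 267
cv = 0.02937 m^2/day


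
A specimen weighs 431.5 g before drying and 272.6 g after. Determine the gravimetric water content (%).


Result: 58.29 %

Derivation:
Using w = (m_wet - m_dry) / m_dry * 100
m_wet - m_dry = 431.5 - 272.6 = 158.9 g
w = 158.9 / 272.6 * 100
w = 58.29 %


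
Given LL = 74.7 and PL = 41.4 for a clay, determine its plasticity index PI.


Result: 33.3

Derivation:
Using PI = LL - PL
PI = 74.7 - 41.4
PI = 33.3


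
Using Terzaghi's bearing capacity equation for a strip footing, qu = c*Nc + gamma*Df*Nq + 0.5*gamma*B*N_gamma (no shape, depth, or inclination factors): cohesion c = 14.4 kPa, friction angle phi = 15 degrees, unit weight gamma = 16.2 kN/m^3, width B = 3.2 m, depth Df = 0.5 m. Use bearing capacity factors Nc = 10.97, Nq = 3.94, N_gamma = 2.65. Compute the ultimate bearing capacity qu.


Compute qu = c*Nc + gamma*Df*Nq + 0.5*gamma*B*N_gamma
Term 1: 14.4 * 10.97 = 157.968
Term 2: 16.2 * 0.5 * 3.94 = 31.914
Term 3: 0.5 * 16.2 * 3.2 * 2.65 = 68.688
qu = 157.968 + 31.914 + 68.688
qu = 258.57 kPa


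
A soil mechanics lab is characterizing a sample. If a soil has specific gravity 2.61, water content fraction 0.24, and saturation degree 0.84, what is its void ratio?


Using the relation e = Gs * w / S
e = 2.61 * 0.24 / 0.84
e = 0.7457


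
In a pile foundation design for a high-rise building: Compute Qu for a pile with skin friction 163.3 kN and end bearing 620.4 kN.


Result: 783.7 kN

Derivation:
Using Qu = Qf + Qb
Qu = 163.3 + 620.4
Qu = 783.7 kN


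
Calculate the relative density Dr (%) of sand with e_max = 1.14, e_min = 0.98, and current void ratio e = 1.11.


Using Dr = (e_max - e) / (e_max - e_min) * 100
e_max - e = 1.14 - 1.11 = 0.03
e_max - e_min = 1.14 - 0.98 = 0.16
Dr = 0.03 / 0.16 * 100
Dr = 18.75 %


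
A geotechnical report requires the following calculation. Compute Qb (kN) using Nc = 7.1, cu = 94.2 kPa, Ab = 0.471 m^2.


Using Qb = Nc * cu * Ab
Qb = 7.1 * 94.2 * 0.471
Qb = 315.01 kN


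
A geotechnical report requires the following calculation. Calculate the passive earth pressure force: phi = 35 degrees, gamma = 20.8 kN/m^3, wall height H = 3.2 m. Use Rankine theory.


Compute passive earth pressure coefficient:
Kp = tan^2(45 + phi/2) = tan^2(62.5) = 3.690172
Compute passive force:
Pp = 0.5 * Kp * gamma * H^2
Pp = 0.5 * 3.690172 * 20.8 * 3.2^2
Pp = 392.99 kN/m


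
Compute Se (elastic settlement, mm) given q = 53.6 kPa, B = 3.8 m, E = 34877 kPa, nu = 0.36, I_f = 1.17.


Using Se = q * B * (1 - nu^2) * I_f / E
1 - nu^2 = 1 - 0.36^2 = 0.8704
Se = 53.6 * 3.8 * 0.8704 * 1.17 / 34877
Se = 0.005947 m
Convert to mm: Se = 0.005947 * 1000 = 5.947 mm


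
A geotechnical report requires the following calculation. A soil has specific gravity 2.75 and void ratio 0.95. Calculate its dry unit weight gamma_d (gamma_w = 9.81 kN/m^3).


Result: 13.835 kN/m^3

Derivation:
Using gamma_d = Gs * gamma_w / (1 + e)
gamma_d = 2.75 * 9.81 / (1 + 0.95)
gamma_d = 2.75 * 9.81 / 1.95
gamma_d = 13.835 kN/m^3


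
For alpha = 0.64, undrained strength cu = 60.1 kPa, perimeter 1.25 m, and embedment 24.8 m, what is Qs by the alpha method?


Using Qs = alpha * cu * perimeter * L
Qs = 0.64 * 60.1 * 1.25 * 24.8
Qs = 1192.38 kN


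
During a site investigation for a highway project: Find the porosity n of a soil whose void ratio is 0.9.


Using the relation n = e / (1 + e)
n = 0.9 / (1 + 0.9)
n = 0.9 / 1.9
n = 0.4737


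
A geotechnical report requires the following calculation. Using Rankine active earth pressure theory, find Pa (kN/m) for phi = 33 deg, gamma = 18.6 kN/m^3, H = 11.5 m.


Compute active earth pressure coefficient:
Ka = tan^2(45 - phi/2) = tan^2(28.5) = 0.294801
Compute active force:
Pa = 0.5 * Ka * gamma * H^2
Pa = 0.5 * 0.294801 * 18.6 * 11.5^2
Pa = 362.58 kN/m


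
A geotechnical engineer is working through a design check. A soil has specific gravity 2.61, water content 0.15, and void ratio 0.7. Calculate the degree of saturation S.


Using S = Gs * w / e
S = 2.61 * 0.15 / 0.7
S = 0.5593


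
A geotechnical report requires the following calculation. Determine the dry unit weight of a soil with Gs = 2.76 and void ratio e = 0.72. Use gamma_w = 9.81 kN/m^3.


Using gamma_d = Gs * gamma_w / (1 + e)
gamma_d = 2.76 * 9.81 / (1 + 0.72)
gamma_d = 2.76 * 9.81 / 1.72
gamma_d = 15.742 kN/m^3


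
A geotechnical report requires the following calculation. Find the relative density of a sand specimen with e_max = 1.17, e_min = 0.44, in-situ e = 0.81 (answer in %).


Using Dr = (e_max - e) / (e_max - e_min) * 100
e_max - e = 1.17 - 0.81 = 0.36
e_max - e_min = 1.17 - 0.44 = 0.73
Dr = 0.36 / 0.73 * 100
Dr = 49.32 %


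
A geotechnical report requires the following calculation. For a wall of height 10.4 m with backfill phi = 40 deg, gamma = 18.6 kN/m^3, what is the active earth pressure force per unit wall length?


Result: 218.72 kN/m

Derivation:
Compute active earth pressure coefficient:
Ka = tan^2(45 - phi/2) = tan^2(25.0) = 0.217443
Compute active force:
Pa = 0.5 * Ka * gamma * H^2
Pa = 0.5 * 0.217443 * 18.6 * 10.4^2
Pa = 218.72 kN/m


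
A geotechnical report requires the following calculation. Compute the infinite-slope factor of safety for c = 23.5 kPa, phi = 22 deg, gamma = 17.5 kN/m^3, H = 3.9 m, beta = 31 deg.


Using Fs = c / (gamma*H*sin(beta)*cos(beta)) + tan(phi)/tan(beta)
Cohesion contribution = 23.5 / (17.5*3.9*sin(31)*cos(31))
Cohesion contribution = 0.779938
Friction contribution = tan(22)/tan(31) = 0.672413
Fs = 0.779938 + 0.672413
Fs = 1.452


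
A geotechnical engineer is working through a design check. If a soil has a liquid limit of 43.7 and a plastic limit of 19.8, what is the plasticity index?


Using PI = LL - PL
PI = 43.7 - 19.8
PI = 23.9


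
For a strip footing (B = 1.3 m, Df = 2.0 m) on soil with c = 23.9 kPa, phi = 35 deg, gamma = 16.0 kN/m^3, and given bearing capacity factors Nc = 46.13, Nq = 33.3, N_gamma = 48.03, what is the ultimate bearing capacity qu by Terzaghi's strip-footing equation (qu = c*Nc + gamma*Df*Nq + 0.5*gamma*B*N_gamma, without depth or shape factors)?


Compute qu = c*Nc + gamma*Df*Nq + 0.5*gamma*B*N_gamma
Term 1: 23.9 * 46.13 = 1102.507
Term 2: 16.0 * 2.0 * 33.3 = 1065.6
Term 3: 0.5 * 16.0 * 1.3 * 48.03 = 499.512
qu = 1102.507 + 1065.6 + 499.512
qu = 2667.62 kPa


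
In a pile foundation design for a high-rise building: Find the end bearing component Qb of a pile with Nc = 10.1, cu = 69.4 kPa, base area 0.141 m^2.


Result: 98.83 kN

Derivation:
Using Qb = Nc * cu * Ab
Qb = 10.1 * 69.4 * 0.141
Qb = 98.83 kN


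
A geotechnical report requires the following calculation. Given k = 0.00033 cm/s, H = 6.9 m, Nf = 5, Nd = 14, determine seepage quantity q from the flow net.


Convert k to m/s for unit consistency with H:
k = 0.00033 cm/s = 0.00033 / 100 m/s = 3.3e-06 m/s
Using q = k * H * Nf / Nd
Nf / Nd = 5 / 14 = 0.3571
q = 3.3e-06 * 6.9 * 0.3571
q = 8.132e-06 m^3/s per m


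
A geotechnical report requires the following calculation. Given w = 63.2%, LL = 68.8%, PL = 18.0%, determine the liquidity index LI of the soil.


Result: 0.89

Derivation:
First compute the plasticity index:
PI = LL - PL = 68.8 - 18.0 = 50.8
Then compute the liquidity index:
LI = (w - PL) / PI
LI = (63.2 - 18.0) / 50.8
LI = 0.89


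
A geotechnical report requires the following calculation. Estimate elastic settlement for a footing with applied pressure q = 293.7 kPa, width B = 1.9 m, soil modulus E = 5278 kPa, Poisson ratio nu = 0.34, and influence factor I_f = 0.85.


Using Se = q * B * (1 - nu^2) * I_f / E
1 - nu^2 = 1 - 0.34^2 = 0.8844
Se = 293.7 * 1.9 * 0.8844 * 0.85 / 5278
Se = 0.079480 m
Convert to mm: Se = 0.079480 * 1000 = 79.48 mm


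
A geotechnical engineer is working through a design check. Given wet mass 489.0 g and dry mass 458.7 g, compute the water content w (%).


Using w = (m_wet - m_dry) / m_dry * 100
m_wet - m_dry = 489.0 - 458.7 = 30.3 g
w = 30.3 / 458.7 * 100
w = 6.61 %


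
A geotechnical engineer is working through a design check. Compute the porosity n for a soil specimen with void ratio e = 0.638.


Using the relation n = e / (1 + e)
n = 0.638 / (1 + 0.638)
n = 0.638 / 1.638
n = 0.3895


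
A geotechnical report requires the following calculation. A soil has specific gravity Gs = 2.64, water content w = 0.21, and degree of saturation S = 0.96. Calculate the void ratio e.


Result: 0.5775

Derivation:
Using the relation e = Gs * w / S
e = 2.64 * 0.21 / 0.96
e = 0.5775


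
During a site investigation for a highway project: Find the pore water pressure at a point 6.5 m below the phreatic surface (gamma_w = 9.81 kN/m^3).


Using u = gamma_w * h_w
u = 9.81 * 6.5
u = 63.77 kPa


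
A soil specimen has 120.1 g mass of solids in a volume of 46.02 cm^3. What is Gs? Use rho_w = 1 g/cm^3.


Using Gs = m_s / (V_s * rho_w)
Since rho_w = 1 g/cm^3:
Gs = 120.1 / 46.02
Gs = 2.61


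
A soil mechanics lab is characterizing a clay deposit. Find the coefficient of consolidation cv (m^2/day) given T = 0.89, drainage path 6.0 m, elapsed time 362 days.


Using cv = T * H_dr^2 / t
H_dr^2 = 6.0^2 = 36.0
cv = 0.89 * 36.0 / 362
cv = 0.08851 m^2/day


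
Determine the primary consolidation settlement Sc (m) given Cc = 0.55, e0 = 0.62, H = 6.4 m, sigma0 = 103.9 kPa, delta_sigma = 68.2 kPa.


Using Sc = Cc * H / (1 + e0) * log10((sigma0 + delta_sigma) / sigma0)
Stress ratio = (103.9 + 68.2) / 103.9 = 1.6564
log10(1.6564) = 0.219165
Cc * H / (1 + e0) = 0.55 * 6.4 / (1 + 0.62) = 2.17284
Sc = 2.17284 * 0.219165
Sc = 0.4762 m


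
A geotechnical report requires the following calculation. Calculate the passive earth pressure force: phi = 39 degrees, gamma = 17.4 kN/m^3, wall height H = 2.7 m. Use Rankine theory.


Result: 278.78 kN/m

Derivation:
Compute passive earth pressure coefficient:
Kp = tan^2(45 + phi/2) = tan^2(64.5) = 4.395495
Compute passive force:
Pp = 0.5 * Kp * gamma * H^2
Pp = 0.5 * 4.395495 * 17.4 * 2.7^2
Pp = 278.78 kN/m


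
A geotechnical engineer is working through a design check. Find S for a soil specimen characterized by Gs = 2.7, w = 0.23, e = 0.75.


Using S = Gs * w / e
S = 2.7 * 0.23 / 0.75
S = 0.828


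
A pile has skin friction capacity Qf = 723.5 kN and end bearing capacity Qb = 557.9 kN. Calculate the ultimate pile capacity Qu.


Result: 1281.4 kN

Derivation:
Using Qu = Qf + Qb
Qu = 723.5 + 557.9
Qu = 1281.4 kN


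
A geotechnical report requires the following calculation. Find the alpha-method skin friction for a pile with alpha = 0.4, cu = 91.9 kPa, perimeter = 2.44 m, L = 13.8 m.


Result: 1237.78 kN

Derivation:
Using Qs = alpha * cu * perimeter * L
Qs = 0.4 * 91.9 * 2.44 * 13.8
Qs = 1237.78 kN


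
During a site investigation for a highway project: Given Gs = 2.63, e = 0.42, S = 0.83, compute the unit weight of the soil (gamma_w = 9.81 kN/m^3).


Using gamma = gamma_w * (Gs + S*e) / (1 + e)
Numerator: Gs + S*e = 2.63 + 0.83*0.42 = 2.9786
Denominator: 1 + e = 1 + 0.42 = 1.42
gamma = 9.81 * 2.9786 / 1.42
gamma = 20.578 kN/m^3


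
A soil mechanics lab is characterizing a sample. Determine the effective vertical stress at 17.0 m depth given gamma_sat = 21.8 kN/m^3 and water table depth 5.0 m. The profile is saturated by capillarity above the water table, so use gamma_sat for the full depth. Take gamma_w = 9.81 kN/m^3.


Result: 252.88 kPa

Derivation:
Total stress = gamma_sat * depth
sigma = 21.8 * 17.0 = 370.6 kPa
Pore water pressure u = gamma_w * (depth - d_wt)
u = 9.81 * (17.0 - 5.0) = 117.72 kPa
Effective stress = sigma - u
sigma' = 370.6 - 117.72 = 252.88 kPa


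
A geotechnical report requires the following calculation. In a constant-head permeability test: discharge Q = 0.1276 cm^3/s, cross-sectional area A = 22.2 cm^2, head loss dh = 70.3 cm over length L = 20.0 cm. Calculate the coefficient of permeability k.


Compute hydraulic gradient:
i = dh / L = 70.3 / 20.0 = 3.515
Then apply Darcy's law:
k = Q / (A * i)
k = 0.1276 / (22.2 * 3.515)
k = 0.1276 / 78.033
k = 0.001635 cm/s


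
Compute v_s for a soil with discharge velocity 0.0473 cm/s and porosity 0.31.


Using v_s = v_d / n
v_s = 0.0473 / 0.31
v_s = 0.15258 cm/s


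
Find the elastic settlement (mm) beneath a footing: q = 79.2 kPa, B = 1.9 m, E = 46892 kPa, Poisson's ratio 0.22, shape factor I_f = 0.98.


Result: 2.993 mm

Derivation:
Using Se = q * B * (1 - nu^2) * I_f / E
1 - nu^2 = 1 - 0.22^2 = 0.9516
Se = 79.2 * 1.9 * 0.9516 * 0.98 / 46892
Se = 0.002993 m
Convert to mm: Se = 0.002993 * 1000 = 2.993 mm


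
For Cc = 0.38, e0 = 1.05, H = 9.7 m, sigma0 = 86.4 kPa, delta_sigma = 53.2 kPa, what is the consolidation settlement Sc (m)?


Using Sc = Cc * H / (1 + e0) * log10((sigma0 + delta_sigma) / sigma0)
Stress ratio = (86.4 + 53.2) / 86.4 = 1.61574
log10(1.61574) = 0.208372
Cc * H / (1 + e0) = 0.38 * 9.7 / (1 + 1.05) = 1.79805
Sc = 1.79805 * 0.208372
Sc = 0.3747 m


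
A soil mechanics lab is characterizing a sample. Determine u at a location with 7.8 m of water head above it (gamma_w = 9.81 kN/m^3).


Result: 76.52 kPa

Derivation:
Using u = gamma_w * h_w
u = 9.81 * 7.8
u = 76.52 kPa


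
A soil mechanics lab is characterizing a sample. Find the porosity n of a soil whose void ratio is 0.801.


Using the relation n = e / (1 + e)
n = 0.801 / (1 + 0.801)
n = 0.801 / 1.801
n = 0.4448


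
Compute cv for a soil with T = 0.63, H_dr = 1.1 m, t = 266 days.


Result: 0.00287 m^2/day

Derivation:
Using cv = T * H_dr^2 / t
H_dr^2 = 1.1^2 = 1.21
cv = 0.63 * 1.21 / 266
cv = 0.00287 m^2/day


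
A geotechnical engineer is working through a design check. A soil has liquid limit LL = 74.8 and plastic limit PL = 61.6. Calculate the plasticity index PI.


Using PI = LL - PL
PI = 74.8 - 61.6
PI = 13.2


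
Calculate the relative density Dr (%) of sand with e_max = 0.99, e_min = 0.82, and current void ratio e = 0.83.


Using Dr = (e_max - e) / (e_max - e_min) * 100
e_max - e = 0.99 - 0.83 = 0.16
e_max - e_min = 0.99 - 0.82 = 0.17
Dr = 0.16 / 0.17 * 100
Dr = 94.12 %


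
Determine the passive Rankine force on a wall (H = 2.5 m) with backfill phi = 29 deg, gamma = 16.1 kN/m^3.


Compute passive earth pressure coefficient:
Kp = tan^2(45 + phi/2) = tan^2(59.5) = 2.88206
Compute passive force:
Pp = 0.5 * Kp * gamma * H^2
Pp = 0.5 * 2.88206 * 16.1 * 2.5^2
Pp = 145.0 kN/m


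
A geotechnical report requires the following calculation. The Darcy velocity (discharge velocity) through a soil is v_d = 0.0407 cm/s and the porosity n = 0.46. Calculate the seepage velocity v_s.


Using v_s = v_d / n
v_s = 0.0407 / 0.46
v_s = 0.08848 cm/s


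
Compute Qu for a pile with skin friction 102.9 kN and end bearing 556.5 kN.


Using Qu = Qf + Qb
Qu = 102.9 + 556.5
Qu = 659.4 kN


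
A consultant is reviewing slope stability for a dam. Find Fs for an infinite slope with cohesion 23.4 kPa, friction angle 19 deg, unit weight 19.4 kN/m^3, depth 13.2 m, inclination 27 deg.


Result: 0.902

Derivation:
Using Fs = c / (gamma*H*sin(beta)*cos(beta)) + tan(phi)/tan(beta)
Cohesion contribution = 23.4 / (19.4*13.2*sin(27)*cos(27))
Cohesion contribution = 0.225898
Friction contribution = tan(19)/tan(27) = 0.675781
Fs = 0.225898 + 0.675781
Fs = 0.902


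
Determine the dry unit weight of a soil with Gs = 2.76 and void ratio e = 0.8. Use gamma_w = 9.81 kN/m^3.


Using gamma_d = Gs * gamma_w / (1 + e)
gamma_d = 2.76 * 9.81 / (1 + 0.8)
gamma_d = 2.76 * 9.81 / 1.8
gamma_d = 15.042 kN/m^3


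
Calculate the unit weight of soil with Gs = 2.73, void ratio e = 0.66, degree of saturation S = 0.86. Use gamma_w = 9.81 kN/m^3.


Using gamma = gamma_w * (Gs + S*e) / (1 + e)
Numerator: Gs + S*e = 2.73 + 0.86*0.66 = 3.2976
Denominator: 1 + e = 1 + 0.66 = 1.66
gamma = 9.81 * 3.2976 / 1.66
gamma = 19.488 kN/m^3


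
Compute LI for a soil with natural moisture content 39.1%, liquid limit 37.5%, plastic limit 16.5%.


First compute the plasticity index:
PI = LL - PL = 37.5 - 16.5 = 21.0
Then compute the liquidity index:
LI = (w - PL) / PI
LI = (39.1 - 16.5) / 21.0
LI = 1.076


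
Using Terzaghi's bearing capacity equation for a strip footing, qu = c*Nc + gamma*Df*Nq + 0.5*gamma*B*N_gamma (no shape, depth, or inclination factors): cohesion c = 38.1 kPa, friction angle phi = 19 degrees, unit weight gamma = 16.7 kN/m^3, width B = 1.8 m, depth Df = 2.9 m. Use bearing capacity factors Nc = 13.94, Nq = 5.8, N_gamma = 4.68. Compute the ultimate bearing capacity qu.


Compute qu = c*Nc + gamma*Df*Nq + 0.5*gamma*B*N_gamma
Term 1: 38.1 * 13.94 = 531.114
Term 2: 16.7 * 2.9 * 5.8 = 280.894
Term 3: 0.5 * 16.7 * 1.8 * 4.68 = 70.3404
qu = 531.114 + 280.894 + 70.3404
qu = 882.35 kPa


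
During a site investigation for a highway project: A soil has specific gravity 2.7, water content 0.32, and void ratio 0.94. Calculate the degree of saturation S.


Result: 0.9191

Derivation:
Using S = Gs * w / e
S = 2.7 * 0.32 / 0.94
S = 0.9191


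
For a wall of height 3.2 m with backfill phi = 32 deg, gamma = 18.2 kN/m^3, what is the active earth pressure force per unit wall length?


Result: 28.63 kN/m

Derivation:
Compute active earth pressure coefficient:
Ka = tan^2(45 - phi/2) = tan^2(29.0) = 0.307259
Compute active force:
Pa = 0.5 * Ka * gamma * H^2
Pa = 0.5 * 0.307259 * 18.2 * 3.2^2
Pa = 28.63 kN/m


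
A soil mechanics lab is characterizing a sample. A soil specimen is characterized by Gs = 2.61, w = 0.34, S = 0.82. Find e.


Using the relation e = Gs * w / S
e = 2.61 * 0.34 / 0.82
e = 1.0822


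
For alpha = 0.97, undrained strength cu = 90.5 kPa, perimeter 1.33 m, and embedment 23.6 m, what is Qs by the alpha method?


Using Qs = alpha * cu * perimeter * L
Qs = 0.97 * 90.5 * 1.33 * 23.6
Qs = 2755.4 kN


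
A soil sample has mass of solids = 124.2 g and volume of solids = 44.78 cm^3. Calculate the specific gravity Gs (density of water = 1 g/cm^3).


Result: 2.774

Derivation:
Using Gs = m_s / (V_s * rho_w)
Since rho_w = 1 g/cm^3:
Gs = 124.2 / 44.78
Gs = 2.774


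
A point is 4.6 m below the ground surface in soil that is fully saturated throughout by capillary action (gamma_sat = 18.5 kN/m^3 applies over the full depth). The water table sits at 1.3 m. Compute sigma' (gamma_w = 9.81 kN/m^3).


Total stress = gamma_sat * depth
sigma = 18.5 * 4.6 = 85.1 kPa
Pore water pressure u = gamma_w * (depth - d_wt)
u = 9.81 * (4.6 - 1.3) = 32.373 kPa
Effective stress = sigma - u
sigma' = 85.1 - 32.373 = 52.73 kPa


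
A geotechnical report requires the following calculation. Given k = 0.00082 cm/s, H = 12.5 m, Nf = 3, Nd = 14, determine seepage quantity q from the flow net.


Convert k to m/s for unit consistency with H:
k = 0.00082 cm/s = 0.00082 / 100 m/s = 8.2e-06 m/s
Using q = k * H * Nf / Nd
Nf / Nd = 3 / 14 = 0.2143
q = 8.2e-06 * 12.5 * 0.2143
q = 2.196e-05 m^3/s per m


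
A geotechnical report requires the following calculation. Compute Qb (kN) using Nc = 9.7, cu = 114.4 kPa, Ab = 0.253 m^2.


Using Qb = Nc * cu * Ab
Qb = 9.7 * 114.4 * 0.253
Qb = 280.75 kN


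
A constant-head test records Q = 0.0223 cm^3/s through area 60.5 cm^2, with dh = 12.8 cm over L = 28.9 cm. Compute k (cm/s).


Compute hydraulic gradient:
i = dh / L = 12.8 / 28.9 = 0.442907
Then apply Darcy's law:
k = Q / (A * i)
k = 0.0223 / (60.5 * 0.442907)
k = 0.0223 / 26.7958
k = 0.000832 cm/s


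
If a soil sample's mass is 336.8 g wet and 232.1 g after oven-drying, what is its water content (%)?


Using w = (m_wet - m_dry) / m_dry * 100
m_wet - m_dry = 336.8 - 232.1 = 104.7 g
w = 104.7 / 232.1 * 100
w = 45.11 %


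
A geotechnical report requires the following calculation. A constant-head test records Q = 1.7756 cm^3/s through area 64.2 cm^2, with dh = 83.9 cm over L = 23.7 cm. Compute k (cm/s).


Result: 0.007813 cm/s

Derivation:
Compute hydraulic gradient:
i = dh / L = 83.9 / 23.7 = 3.54008
Then apply Darcy's law:
k = Q / (A * i)
k = 1.7756 / (64.2 * 3.54008)
k = 1.7756 / 227.273
k = 0.007813 cm/s


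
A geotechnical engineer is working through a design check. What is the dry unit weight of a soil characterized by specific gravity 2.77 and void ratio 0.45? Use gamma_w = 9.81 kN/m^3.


Using gamma_d = Gs * gamma_w / (1 + e)
gamma_d = 2.77 * 9.81 / (1 + 0.45)
gamma_d = 2.77 * 9.81 / 1.45
gamma_d = 18.74 kN/m^3


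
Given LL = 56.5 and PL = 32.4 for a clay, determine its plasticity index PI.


Using PI = LL - PL
PI = 56.5 - 32.4
PI = 24.1


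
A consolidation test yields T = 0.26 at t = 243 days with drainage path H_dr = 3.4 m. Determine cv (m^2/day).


Using cv = T * H_dr^2 / t
H_dr^2 = 3.4^2 = 11.56
cv = 0.26 * 11.56 / 243
cv = 0.01237 m^2/day


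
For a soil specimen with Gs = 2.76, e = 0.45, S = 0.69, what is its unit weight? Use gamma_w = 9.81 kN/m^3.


Using gamma = gamma_w * (Gs + S*e) / (1 + e)
Numerator: Gs + S*e = 2.76 + 0.69*0.45 = 3.0705
Denominator: 1 + e = 1 + 0.45 = 1.45
gamma = 9.81 * 3.0705 / 1.45
gamma = 20.774 kN/m^3


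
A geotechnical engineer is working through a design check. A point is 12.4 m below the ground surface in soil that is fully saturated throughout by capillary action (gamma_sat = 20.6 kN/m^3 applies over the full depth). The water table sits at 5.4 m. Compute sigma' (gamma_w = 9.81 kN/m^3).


Result: 186.77 kPa

Derivation:
Total stress = gamma_sat * depth
sigma = 20.6 * 12.4 = 255.44 kPa
Pore water pressure u = gamma_w * (depth - d_wt)
u = 9.81 * (12.4 - 5.4) = 68.67 kPa
Effective stress = sigma - u
sigma' = 255.44 - 68.67 = 186.77 kPa


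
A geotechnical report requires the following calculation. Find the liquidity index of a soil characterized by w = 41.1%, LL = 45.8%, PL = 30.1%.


Result: 0.701

Derivation:
First compute the plasticity index:
PI = LL - PL = 45.8 - 30.1 = 15.7
Then compute the liquidity index:
LI = (w - PL) / PI
LI = (41.1 - 30.1) / 15.7
LI = 0.701


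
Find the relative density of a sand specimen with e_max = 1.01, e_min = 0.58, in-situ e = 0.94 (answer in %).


Using Dr = (e_max - e) / (e_max - e_min) * 100
e_max - e = 1.01 - 0.94 = 0.07
e_max - e_min = 1.01 - 0.58 = 0.43
Dr = 0.07 / 0.43 * 100
Dr = 16.28 %


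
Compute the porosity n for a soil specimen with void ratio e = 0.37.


Using the relation n = e / (1 + e)
n = 0.37 / (1 + 0.37)
n = 0.37 / 1.37
n = 0.2701


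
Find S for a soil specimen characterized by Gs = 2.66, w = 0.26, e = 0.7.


Using S = Gs * w / e
S = 2.66 * 0.26 / 0.7
S = 0.988


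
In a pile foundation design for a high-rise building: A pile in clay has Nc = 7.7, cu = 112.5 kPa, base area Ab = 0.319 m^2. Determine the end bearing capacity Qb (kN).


Using Qb = Nc * cu * Ab
Qb = 7.7 * 112.5 * 0.319
Qb = 276.33 kN


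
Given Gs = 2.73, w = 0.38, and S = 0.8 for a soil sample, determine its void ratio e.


Result: 1.2968

Derivation:
Using the relation e = Gs * w / S
e = 2.73 * 0.38 / 0.8
e = 1.2968


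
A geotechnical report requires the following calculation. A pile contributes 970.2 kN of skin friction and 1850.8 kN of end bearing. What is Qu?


Result: 2821.0 kN

Derivation:
Using Qu = Qf + Qb
Qu = 970.2 + 1850.8
Qu = 2821.0 kN


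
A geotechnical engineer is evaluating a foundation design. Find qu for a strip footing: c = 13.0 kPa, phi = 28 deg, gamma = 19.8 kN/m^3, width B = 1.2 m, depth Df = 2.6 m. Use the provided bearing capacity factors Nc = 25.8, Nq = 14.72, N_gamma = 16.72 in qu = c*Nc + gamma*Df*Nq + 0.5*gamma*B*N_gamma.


Result: 1291.82 kPa

Derivation:
Compute qu = c*Nc + gamma*Df*Nq + 0.5*gamma*B*N_gamma
Term 1: 13.0 * 25.8 = 335.4
Term 2: 19.8 * 2.6 * 14.72 = 757.7856
Term 3: 0.5 * 19.8 * 1.2 * 16.72 = 198.6336
qu = 335.4 + 757.7856 + 198.6336
qu = 1291.82 kPa


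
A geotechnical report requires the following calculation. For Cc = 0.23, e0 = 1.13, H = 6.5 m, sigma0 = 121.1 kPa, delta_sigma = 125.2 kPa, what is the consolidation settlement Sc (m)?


Result: 0.2164 m

Derivation:
Using Sc = Cc * H / (1 + e0) * log10((sigma0 + delta_sigma) / sigma0)
Stress ratio = (121.1 + 125.2) / 121.1 = 2.03386
log10(2.03386) = 0.30832
Cc * H / (1 + e0) = 0.23 * 6.5 / (1 + 1.13) = 0.701878
Sc = 0.701878 * 0.30832
Sc = 0.2164 m


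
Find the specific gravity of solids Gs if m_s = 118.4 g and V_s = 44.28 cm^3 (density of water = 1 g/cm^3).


Result: 2.674

Derivation:
Using Gs = m_s / (V_s * rho_w)
Since rho_w = 1 g/cm^3:
Gs = 118.4 / 44.28
Gs = 2.674


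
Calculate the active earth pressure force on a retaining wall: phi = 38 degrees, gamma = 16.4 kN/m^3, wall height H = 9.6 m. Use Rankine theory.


Compute active earth pressure coefficient:
Ka = tan^2(45 - phi/2) = tan^2(26.0) = 0.237883
Compute active force:
Pa = 0.5 * Ka * gamma * H^2
Pa = 0.5 * 0.237883 * 16.4 * 9.6^2
Pa = 179.77 kN/m


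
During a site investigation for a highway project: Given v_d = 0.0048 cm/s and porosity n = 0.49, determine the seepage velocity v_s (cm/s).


Using v_s = v_d / n
v_s = 0.0048 / 0.49
v_s = 0.0098 cm/s


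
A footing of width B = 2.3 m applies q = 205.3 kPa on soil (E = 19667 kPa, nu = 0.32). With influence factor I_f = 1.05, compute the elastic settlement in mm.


Result: 22.628 mm

Derivation:
Using Se = q * B * (1 - nu^2) * I_f / E
1 - nu^2 = 1 - 0.32^2 = 0.8976
Se = 205.3 * 2.3 * 0.8976 * 1.05 / 19667
Se = 0.022628 m
Convert to mm: Se = 0.022628 * 1000 = 22.628 mm


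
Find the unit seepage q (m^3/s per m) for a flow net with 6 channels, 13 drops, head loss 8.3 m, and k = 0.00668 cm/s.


Convert k to m/s for unit consistency with H:
k = 0.00668 cm/s = 0.00668 / 100 m/s = 6.68e-05 m/s
Using q = k * H * Nf / Nd
Nf / Nd = 6 / 13 = 0.4615
q = 6.68e-05 * 8.3 * 0.4615
q = 0.0002559 m^3/s per m


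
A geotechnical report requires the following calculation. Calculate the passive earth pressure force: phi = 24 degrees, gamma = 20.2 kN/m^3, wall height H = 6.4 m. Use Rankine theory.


Compute passive earth pressure coefficient:
Kp = tan^2(45 + phi/2) = tan^2(57.0) = 2.371184
Compute passive force:
Pp = 0.5 * Kp * gamma * H^2
Pp = 0.5 * 2.371184 * 20.2 * 6.4^2
Pp = 980.95 kN/m


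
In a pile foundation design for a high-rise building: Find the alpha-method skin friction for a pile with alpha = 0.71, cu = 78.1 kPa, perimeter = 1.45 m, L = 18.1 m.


Result: 1455.31 kN

Derivation:
Using Qs = alpha * cu * perimeter * L
Qs = 0.71 * 78.1 * 1.45 * 18.1
Qs = 1455.31 kN


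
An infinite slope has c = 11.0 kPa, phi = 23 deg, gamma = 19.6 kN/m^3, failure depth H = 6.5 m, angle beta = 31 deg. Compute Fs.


Using Fs = c / (gamma*H*sin(beta)*cos(beta)) + tan(phi)/tan(beta)
Cohesion contribution = 11.0 / (19.6*6.5*sin(31)*cos(31))
Cohesion contribution = 0.195577
Friction contribution = tan(23)/tan(31) = 0.706445
Fs = 0.195577 + 0.706445
Fs = 0.902


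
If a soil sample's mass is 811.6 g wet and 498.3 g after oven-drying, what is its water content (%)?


Using w = (m_wet - m_dry) / m_dry * 100
m_wet - m_dry = 811.6 - 498.3 = 313.3 g
w = 313.3 / 498.3 * 100
w = 62.87 %


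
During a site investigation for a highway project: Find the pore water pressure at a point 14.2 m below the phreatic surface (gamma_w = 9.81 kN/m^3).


Using u = gamma_w * h_w
u = 9.81 * 14.2
u = 139.3 kPa


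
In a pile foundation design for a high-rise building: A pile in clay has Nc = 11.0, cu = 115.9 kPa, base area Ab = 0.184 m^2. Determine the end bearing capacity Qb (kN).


Using Qb = Nc * cu * Ab
Qb = 11.0 * 115.9 * 0.184
Qb = 234.58 kN


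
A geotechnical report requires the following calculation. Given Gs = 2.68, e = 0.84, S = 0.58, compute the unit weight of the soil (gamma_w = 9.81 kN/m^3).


Using gamma = gamma_w * (Gs + S*e) / (1 + e)
Numerator: Gs + S*e = 2.68 + 0.58*0.84 = 3.1672
Denominator: 1 + e = 1 + 0.84 = 1.84
gamma = 9.81 * 3.1672 / 1.84
gamma = 16.886 kN/m^3


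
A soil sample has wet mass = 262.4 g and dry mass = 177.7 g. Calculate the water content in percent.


Result: 47.66 %

Derivation:
Using w = (m_wet - m_dry) / m_dry * 100
m_wet - m_dry = 262.4 - 177.7 = 84.7 g
w = 84.7 / 177.7 * 100
w = 47.66 %


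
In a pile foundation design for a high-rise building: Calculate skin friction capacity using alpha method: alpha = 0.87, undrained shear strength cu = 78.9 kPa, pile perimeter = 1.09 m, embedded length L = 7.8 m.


Using Qs = alpha * cu * perimeter * L
Qs = 0.87 * 78.9 * 1.09 * 7.8
Qs = 583.6 kN
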